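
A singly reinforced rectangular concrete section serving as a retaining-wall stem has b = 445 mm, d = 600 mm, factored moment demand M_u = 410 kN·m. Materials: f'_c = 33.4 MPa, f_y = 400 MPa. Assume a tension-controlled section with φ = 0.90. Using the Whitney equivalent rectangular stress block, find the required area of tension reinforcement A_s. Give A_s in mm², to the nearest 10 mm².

A_s ≈ 2000 mm²

M_n = M_u/φ = 410/0.90 = 455.556 kN·m.
With M_n = 0.85 f'_c a b (d − a/2), solve the quadratic for a:
a = d − √(d² − 2M_n/(0.85 f'_c b)) = 600 − √(600² − 2 × 455.556×10⁶/(0.85 × 33.4 × 445)) = 63.45 mm.
A_s = 0.85 f'_c a b / f_y = 0.85 × 33.4 × 63.45 × 445 / 400 = 2004.0 mm².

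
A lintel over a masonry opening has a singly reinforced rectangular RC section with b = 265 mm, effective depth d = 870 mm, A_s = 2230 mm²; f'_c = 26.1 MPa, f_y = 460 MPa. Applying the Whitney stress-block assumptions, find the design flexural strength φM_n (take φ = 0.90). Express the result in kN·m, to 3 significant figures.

φM_n ≈ 723 kN·m

T = A_s f_y = 2230 × 460 = 1025800 N = 1025.8 kN.
From C = T: a = T/(0.85 f'_c b) = 1025800/(0.85 × 26.1 × 265) = 174.48 mm.
M_n = T(d − a/2) = 1025.8 kN × (870 − 87.24) mm = 802.96 kN·m.
φM_n = 0.90 × 802.96 = 722.66 kN·m.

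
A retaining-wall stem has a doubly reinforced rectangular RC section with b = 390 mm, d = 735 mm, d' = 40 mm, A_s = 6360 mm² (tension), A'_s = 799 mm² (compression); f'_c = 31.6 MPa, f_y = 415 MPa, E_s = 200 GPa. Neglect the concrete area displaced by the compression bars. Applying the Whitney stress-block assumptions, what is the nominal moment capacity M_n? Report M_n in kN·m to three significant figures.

M_n ≈ 1670 kN·m

Assume both tension and compression steel yield.
Net tension couple steel: A_s − A'_s = 5561 mm².
a = (A_s − A'_s) f_y / (0.85 f'_c b) = 2307815/(0.85 × 31.6 × 390) = 220.31 mm.
c = a/β₁ = 220.31/0.824 = 267.37 mm; ε'_s = 0.003(c − d')/c = 0.0026 ≥ f_y/E_s = 0.0021, so compression steel does yield.
M_n = (A_s − A'_s) f_y (d − a/2) + A'_s f_y (d − d') = [2307815 × (735 − 110.155) + 331585 × (735 − 40)] × 10⁻⁶ = 1442.03 + 230.45 = 1672.48 kN·m.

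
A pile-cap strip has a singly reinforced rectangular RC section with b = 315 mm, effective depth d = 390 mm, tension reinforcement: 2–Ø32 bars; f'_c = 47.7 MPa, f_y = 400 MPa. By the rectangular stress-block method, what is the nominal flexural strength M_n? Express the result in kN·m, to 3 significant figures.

M_n ≈ 235 kN·m

A_s = 2 × 804 = 1608 mm².
T = A_s f_y = 1608 × 400 = 643200 N = 643.2 kN.
From C = T: a = T/(0.85 f'_c b) = 643200/(0.85 × 47.7 × 315) = 50.36 mm.
M_n = T(d − a/2) = 643.2 kN × (390 − 25.18) mm = 234.65 kN·m.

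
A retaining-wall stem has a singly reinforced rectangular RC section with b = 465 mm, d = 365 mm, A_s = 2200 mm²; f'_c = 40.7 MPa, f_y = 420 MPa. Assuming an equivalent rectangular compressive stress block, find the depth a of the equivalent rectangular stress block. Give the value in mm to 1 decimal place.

a ≈ 57.4 mm

T = A_s f_y = 2200 × 420 = 924000 N = 924 kN.
Setting C = 0.85 f'_c a b equal to T: a = 924000/(0.85 × 40.7 × 465) = 57.4 mm.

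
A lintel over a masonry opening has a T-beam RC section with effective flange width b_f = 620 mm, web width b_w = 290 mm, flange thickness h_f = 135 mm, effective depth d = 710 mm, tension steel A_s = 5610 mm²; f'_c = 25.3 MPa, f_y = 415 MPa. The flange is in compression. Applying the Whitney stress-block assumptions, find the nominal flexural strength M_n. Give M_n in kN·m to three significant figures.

M_n ≈ 1440 kN·m

Tension: T = A_s f_y = 5610 × 415 = 2328150 N.
Try a within the flange: a = T/(0.85 f'_c b_f) = 2328150/(0.85 × 25.3 × 620) = 174.61 mm.
a = 174.61 > h_f = 135 mm: the block extends into the web. Split into flange-overhang and web parts.
C_f = 0.85 f'_c (b_f − b_w) h_f = 0.85 × 25.3 × (620 − 290) × 135 = 958048 N.
Remaining web compression depth: a_w = (T − C_f)/(0.85 f'_c b_w) = (2328150 − 958048)/(0.85 × 25.3 × 290) = 219.69 mm.
M_n = C_f(d − h_f/2) + (T − C_f)(d − a_w/2) = 958048 × (710 − 67.5) + 1370102 × (710 − 109.845) = 615.55 + 822.27 = 1437.82 × 10⁶ N·mm.
M_n = 1437.82 kN·m.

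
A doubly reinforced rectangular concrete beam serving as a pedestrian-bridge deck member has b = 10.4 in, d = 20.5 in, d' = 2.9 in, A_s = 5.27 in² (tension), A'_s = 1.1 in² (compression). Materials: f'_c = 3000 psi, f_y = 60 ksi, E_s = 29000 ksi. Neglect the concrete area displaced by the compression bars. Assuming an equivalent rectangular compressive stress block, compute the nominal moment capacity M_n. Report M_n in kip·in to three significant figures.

Assume both steels yield.
a = (A_s − A'_s) f_y/(0.85 f'_c b) = (5.27 − 1.1) × 60/(0.85 × 3 × 10.4) = 9.434 in.
c = a/β₁ = 9.434/0.85 = 11.099 in; ε'_s = 0.003(c − d')/c = 0.0022 ≥ ε_y = 0.0021, so the compression steel yields.
M_n = (A_s − A'_s) f_y (d − a/2) + A'_s f_y (d − d') = 250.2 × (20.5 − 4.717) + 66 × (20.5 − 2.9) = 3948.9 + 1161.6 = 5110.5 kip·in.

M_n ≈ 5110 kip·in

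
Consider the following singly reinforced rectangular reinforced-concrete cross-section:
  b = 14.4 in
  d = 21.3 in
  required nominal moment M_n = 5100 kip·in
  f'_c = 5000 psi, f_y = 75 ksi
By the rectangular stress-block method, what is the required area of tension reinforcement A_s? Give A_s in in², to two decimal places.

A_s ≈ 3.56 in²

From M_n = 0.85 f'_c a b (d − a/2):
a = d − √(d² − 2M_n/(0.85 f'_c b)) = 21.3 − √(21.3² − 2 × 5100/(0.85 × 5 × 14.4)) = 4.358 in.
A_s = 0.85 f'_c a b / f_y = 0.85 × 5 × 4.358 × 14.4 / 75 = 3.556 in².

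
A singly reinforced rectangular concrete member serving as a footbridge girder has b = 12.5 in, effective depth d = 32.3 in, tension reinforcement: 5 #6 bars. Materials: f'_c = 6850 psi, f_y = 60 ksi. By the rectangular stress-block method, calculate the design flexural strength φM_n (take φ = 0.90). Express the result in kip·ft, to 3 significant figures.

A_s = 5 × 0.44 = 2.2 in².
T = A_s f_y = 2.2 × 60 = 132 kips.
a = T/(0.85 f'_c b) = 132/(0.85 × 6.85 × 12.5) = 1.814 in.
M_n = T(d − a/2) = 132 × (32.3 − 0.907) = 4143.9 kip·in = 4143.9/12 = 345.33 kip·ft.
φM_n = 0.90 × 345.33 = 310.80 kip·ft.

φM_n ≈ 311 kip·ft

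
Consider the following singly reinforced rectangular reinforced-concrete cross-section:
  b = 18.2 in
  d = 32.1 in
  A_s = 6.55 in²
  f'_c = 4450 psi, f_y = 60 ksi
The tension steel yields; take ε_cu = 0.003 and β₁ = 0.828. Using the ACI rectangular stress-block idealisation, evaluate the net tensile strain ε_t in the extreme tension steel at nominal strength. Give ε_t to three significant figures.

a = A_s f_y/(0.85 f'_c b) = 5.709 in.
β₁ = 0.828, so c = a/β₁ = 5.709/0.828 = 6.895 in.
From the linear strain diagram with ε_cu = 0.003: ε_t = 0.003 (d − c)/c = 0.003 × (32.1 − 6.895)/6.895 = 0.0110.
Since ε_t ≥ 0.005, the section is tension-controlled.

ε_t ≈ 0.0110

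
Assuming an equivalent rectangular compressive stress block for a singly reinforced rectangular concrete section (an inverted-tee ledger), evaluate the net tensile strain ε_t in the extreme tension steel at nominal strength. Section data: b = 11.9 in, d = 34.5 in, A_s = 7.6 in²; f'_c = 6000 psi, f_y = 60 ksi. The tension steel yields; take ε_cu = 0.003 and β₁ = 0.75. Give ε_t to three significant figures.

ε_t ≈ 0.00733

a = A_s f_y/(0.85 f'_c b) = 7.514 in.
β₁ = 0.75, so c = a/β₁ = 7.514/0.75 = 10.019 in.
From the linear strain diagram with ε_cu = 0.003: ε_t = 0.003 (d − c)/c = 0.003 × (34.5 − 10.019)/10.019 = 0.00733.
Since ε_t ≥ 0.005, the section is tension-controlled.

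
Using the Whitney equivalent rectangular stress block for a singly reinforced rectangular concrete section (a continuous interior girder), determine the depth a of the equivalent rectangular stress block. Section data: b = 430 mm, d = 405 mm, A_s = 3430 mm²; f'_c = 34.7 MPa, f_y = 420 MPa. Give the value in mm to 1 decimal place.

T = A_s f_y = 3430 × 420 = 1440600 N = 1440.6 kN.
Setting C = 0.85 f'_c a b equal to T: a = 1440600/(0.85 × 34.7 × 430) = 113.6 mm.

a ≈ 113.6 mm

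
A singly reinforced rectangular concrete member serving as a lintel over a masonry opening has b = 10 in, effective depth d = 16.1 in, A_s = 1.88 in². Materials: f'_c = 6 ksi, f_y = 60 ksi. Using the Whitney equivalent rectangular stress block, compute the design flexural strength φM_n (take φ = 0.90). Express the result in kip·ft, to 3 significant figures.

T = A_s f_y = 1.88 × 60 = 112.8 kips.
a = T/(0.85 f'_c b) = 112.8/(0.85 × 6 × 10) = 2.212 in.
M_n = T(d − a/2) = 112.8 × (16.1 − 1.106) = 1691.3 kip·in = 1691.3/12 = 140.94 kip·ft.
φM_n = 0.90 × 140.94 = 126.85 kip·ft.

φM_n ≈ 127 kip·ft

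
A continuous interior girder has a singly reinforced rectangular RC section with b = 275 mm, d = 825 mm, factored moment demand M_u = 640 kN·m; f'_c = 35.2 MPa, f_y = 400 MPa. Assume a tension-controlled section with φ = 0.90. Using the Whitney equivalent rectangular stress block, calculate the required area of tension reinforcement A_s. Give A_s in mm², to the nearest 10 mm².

A_s ≈ 2310 mm²

M_n = M_u/φ = 640/0.90 = 711.111 kN·m.
With M_n = 0.85 f'_c a b (d − a/2), solve the quadratic for a:
a = d − √(d² − 2M_n/(0.85 f'_c b)) = 825 − √(825² − 2 × 711.111×10⁶/(0.85 × 35.2 × 275)) = 112.42 mm.
A_s = 0.85 f'_c a b / f_y = 0.85 × 35.2 × 112.42 × 275 / 400 = 2312.5 mm².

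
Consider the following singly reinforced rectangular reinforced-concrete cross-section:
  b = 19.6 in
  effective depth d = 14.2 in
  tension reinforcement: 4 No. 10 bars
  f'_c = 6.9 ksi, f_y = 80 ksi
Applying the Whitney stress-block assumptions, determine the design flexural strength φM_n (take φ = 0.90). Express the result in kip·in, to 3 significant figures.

φM_n ≈ 4550 kip·in

A_s = 4 × 1.27 = 5.08 in².
T = A_s f_y = 5.08 × 80 = 406.4 kips.
a = T/(0.85 f'_c b) = 406.4/(0.85 × 6.9 × 19.6) = 3.535 in.
M_n = T(d − a/2) = 406.4 × (14.2 − 1.7675) = 5052.6 kip·in.
φM_n = 0.90 × 5052.6 = 4547.3 kip·in.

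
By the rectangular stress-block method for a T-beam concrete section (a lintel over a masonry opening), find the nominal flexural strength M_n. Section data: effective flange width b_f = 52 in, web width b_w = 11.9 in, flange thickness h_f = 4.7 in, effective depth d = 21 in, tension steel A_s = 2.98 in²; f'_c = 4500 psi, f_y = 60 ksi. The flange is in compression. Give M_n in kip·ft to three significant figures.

Tension: T = A_s f_y = 2.98 × 60 = 178.8 kips.
Try a within the flange: a = T/(0.85 f'_c b_f) = 178.8/(0.85 × 4.5 × 52) = 0.899 in.
Since a = 0.899 ≤ h_f = 4.7 in, the stress block lies entirely in the flange; analyse as a rectangular beam of width b_f.
M_n = T(d − a/2) = 178.8 × (21 − 0.4495) = 3674.4 kip·in.
M_n = 3674.4/12 = 306.20 kip·ft.

M_n ≈ 306 kip·ft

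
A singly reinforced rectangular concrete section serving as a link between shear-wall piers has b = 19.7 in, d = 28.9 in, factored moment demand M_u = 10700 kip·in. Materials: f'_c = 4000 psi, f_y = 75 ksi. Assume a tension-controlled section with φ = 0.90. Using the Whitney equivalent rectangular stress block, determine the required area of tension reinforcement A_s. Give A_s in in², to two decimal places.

M_n = M_u/φ = 10700/0.90 = 11888.9 kip·in.
From M_n = 0.85 f'_c a b (d − a/2):
a = d − √(d² − 2M_n/(0.85 f'_c b)) = 28.9 − √(28.9² − 2 × 11888.9/(0.85 × 4 × 19.7)) = 6.986 in.
A_s = 0.85 f'_c a b / f_y = 0.85 × 4 × 6.986 × 19.7 / 75 = 6.239 in².

A_s ≈ 6.24 in²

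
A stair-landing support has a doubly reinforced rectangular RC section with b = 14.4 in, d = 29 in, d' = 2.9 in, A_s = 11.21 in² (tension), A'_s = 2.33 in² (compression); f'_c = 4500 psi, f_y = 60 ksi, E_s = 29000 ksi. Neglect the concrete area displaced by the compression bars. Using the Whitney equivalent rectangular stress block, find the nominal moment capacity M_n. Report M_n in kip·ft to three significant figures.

Assume both steels yield.
a = (A_s − A'_s) f_y/(0.85 f'_c b) = (11.21 − 2.33) × 60/(0.85 × 4.5 × 14.4) = 9.673 in.
c = a/β₁ = 9.673/0.825 = 11.725 in; ε'_s = 0.003(c − d')/c = 0.0023 ≥ ε_y = 0.0021, so the compression steel yields.
M_n = (A_s − A'_s) f_y (d − a/2) + A'_s f_y (d − d') = 532.8 × (29 − 4.8365) + 139.8 × (29 − 2.9) = 12874.3 + 3648.8 = 16523.1 kip·in = 16523.1/12 = 1376.93 kip·ft.

M_n ≈ 1380 kip·ft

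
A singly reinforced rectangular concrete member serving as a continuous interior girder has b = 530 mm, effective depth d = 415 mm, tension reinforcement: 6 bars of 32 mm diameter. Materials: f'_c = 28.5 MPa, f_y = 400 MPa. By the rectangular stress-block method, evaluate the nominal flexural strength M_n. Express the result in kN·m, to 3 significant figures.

A_s = 6 × 804 = 4824 mm².
T = A_s f_y = 4824 × 400 = 1929600 N = 1929.6 kN.
From C = T: a = T/(0.85 f'_c b) = 1929600/(0.85 × 28.5 × 530) = 150.29 mm.
M_n = T(d − a/2) = 1929.6 kN × (415 − 75.145) mm = 655.78 kN·m.

M_n ≈ 656 kN·m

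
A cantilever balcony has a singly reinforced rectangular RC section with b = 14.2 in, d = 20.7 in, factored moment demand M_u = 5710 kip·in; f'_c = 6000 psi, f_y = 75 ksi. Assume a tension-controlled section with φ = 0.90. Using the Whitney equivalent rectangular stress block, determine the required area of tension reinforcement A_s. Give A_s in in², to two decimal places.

M_n = M_u/φ = 5710/0.90 = 6344.44 kip·in.
From M_n = 0.85 f'_c a b (d − a/2):
a = d − √(d² − 2M_n/(0.85 f'_c b)) = 20.7 − √(20.7² − 2 × 6344.44/(0.85 × 6 × 14.2)) = 4.785 in.
A_s = 0.85 f'_c a b / f_y = 0.85 × 6 × 4.785 × 14.2 / 75 = 4.620 in².

A_s ≈ 4.62 in²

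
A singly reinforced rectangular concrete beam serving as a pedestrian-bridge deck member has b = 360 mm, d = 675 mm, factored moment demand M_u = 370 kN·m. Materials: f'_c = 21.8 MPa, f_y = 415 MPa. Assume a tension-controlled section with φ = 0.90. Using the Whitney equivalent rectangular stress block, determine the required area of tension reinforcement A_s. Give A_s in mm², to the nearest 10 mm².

A_s ≈ 1580 mm²

M_n = M_u/φ = 370/0.90 = 411.111 kN·m.
With M_n = 0.85 f'_c a b (d − a/2), solve the quadratic for a:
a = d − √(d² − 2M_n/(0.85 f'_c b)) = 675 − √(675² − 2 × 411.111×10⁶/(0.85 × 21.8 × 360)) = 98.49 mm.
A_s = 0.85 f'_c a b / f_y = 0.85 × 21.8 × 98.49 × 360 / 415 = 1583.1 mm².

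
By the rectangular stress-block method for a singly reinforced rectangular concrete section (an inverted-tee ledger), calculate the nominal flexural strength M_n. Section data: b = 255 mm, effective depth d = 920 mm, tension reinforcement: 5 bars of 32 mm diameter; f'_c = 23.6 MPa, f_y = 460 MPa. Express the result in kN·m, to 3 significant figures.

M_n ≈ 1370 kN·m

A_s = 5 × 804 = 4020 mm².
T = A_s f_y = 4020 × 460 = 1849200 N = 1849.2 kN.
From C = T: a = T/(0.85 f'_c b) = 1849200/(0.85 × 23.6 × 255) = 361.50 mm.
M_n = T(d − a/2) = 1849.2 kN × (920 − 180.75) mm = 1367.02 kN·m.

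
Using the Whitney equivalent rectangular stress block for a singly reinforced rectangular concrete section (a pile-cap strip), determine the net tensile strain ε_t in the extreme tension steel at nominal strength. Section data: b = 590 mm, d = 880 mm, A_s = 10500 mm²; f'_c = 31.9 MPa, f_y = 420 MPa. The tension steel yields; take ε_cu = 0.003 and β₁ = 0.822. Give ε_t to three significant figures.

a = A_s f_y/(0.85 f'_c b) = 275.66 mm.
β₁ = 0.822, so c = a/β₁ = 275.66/0.822 = 335.35 mm.
From the linear strain diagram with ε_cu = 0.003: ε_t = 0.003 (d − c)/c = 0.003 × (880 − 335.35)/335.35 = 0.00487.
ε_t is between 0.004 and 0.005 — transition zone.

ε_t ≈ 0.00487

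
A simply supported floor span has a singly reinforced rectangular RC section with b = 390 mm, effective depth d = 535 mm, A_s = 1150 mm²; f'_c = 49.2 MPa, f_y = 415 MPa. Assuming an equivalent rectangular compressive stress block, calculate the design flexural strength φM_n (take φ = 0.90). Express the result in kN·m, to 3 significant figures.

φM_n ≈ 224 kN·m

T = A_s f_y = 1150 × 415 = 477250 N = 477.25 kN.
From C = T: a = T/(0.85 f'_c b) = 477250/(0.85 × 49.2 × 390) = 29.26 mm.
M_n = T(d − a/2) = 477.25 kN × (535 − 14.63) mm = 248.35 kN·m.
φM_n = 0.90 × 248.35 = 223.52 kN·m.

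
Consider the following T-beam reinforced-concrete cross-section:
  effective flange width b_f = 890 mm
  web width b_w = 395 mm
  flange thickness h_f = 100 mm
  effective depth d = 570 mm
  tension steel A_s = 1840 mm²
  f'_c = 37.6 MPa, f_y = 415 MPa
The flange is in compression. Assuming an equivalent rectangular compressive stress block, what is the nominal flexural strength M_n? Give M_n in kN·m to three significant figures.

Tension: T = A_s f_y = 1840 × 415 = 763600 N.
Try a within the flange: a = T/(0.85 f'_c b_f) = 763600/(0.85 × 37.6 × 890) = 26.85 mm.
Since a = 26.85 ≤ h_f = 100 mm, the stress block lies entirely in the flange; analyse as a rectangular beam of width b_f.
M_n = T(d − a/2) = 763600 × (570 − 13.425) = 425.00 × 10⁶ N·mm.
M_n = 425.00 kN·m.

M_n ≈ 425 kN·m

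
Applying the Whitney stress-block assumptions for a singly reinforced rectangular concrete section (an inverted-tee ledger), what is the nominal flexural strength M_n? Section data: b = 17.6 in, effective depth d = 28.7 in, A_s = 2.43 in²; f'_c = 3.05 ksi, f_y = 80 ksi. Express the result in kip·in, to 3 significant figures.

M_n ≈ 5170 kip·in

T = A_s f_y = 2.43 × 80 = 194.4 kips.
a = T/(0.85 f'_c b) = 194.4/(0.85 × 3.05 × 17.6) = 4.261 in.
M_n = T(d − a/2) = 194.4 × (28.7 − 2.1305) = 5165.1 kip·in.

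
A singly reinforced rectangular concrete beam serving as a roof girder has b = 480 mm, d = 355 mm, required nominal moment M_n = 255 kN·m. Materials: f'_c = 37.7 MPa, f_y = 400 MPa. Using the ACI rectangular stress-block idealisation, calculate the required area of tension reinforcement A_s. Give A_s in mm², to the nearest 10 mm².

A_s ≈ 1930 mm²

With M_n = 0.85 f'_c a b (d − a/2), solve the quadratic for a:
a = d − √(d² − 2M_n/(0.85 f'_c b)) = 355 − √(355² − 2 × 255×10⁶/(0.85 × 37.7 × 480)) = 50.26 mm.
A_s = 0.85 f'_c a b / f_y = 0.85 × 37.7 × 50.26 × 480 / 400 = 1932.7 mm².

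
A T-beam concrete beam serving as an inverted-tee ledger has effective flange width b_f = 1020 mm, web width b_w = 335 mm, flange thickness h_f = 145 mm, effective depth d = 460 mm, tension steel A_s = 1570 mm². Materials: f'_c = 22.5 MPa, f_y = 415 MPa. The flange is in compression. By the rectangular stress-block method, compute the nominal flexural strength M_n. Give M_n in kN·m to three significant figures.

Tension: T = A_s f_y = 1570 × 415 = 651550 N.
Try a within the flange: a = T/(0.85 f'_c b_f) = 651550/(0.85 × 22.5 × 1020) = 33.40 mm.
Since a = 33.40 ≤ h_f = 145 mm, the stress block lies entirely in the flange; analyse as a rectangular beam of width b_f.
M_n = T(d − a/2) = 651550 × (460 − 16.7) = 288.83 × 10⁶ N·mm.
M_n = 288.83 kN·m.

M_n ≈ 289 kN·m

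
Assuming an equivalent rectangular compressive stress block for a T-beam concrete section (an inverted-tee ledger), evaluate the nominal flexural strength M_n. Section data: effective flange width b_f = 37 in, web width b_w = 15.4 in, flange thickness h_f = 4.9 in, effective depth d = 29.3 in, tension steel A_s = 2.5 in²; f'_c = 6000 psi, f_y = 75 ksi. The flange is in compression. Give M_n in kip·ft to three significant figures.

M_n ≈ 450 kip·ft

Tension: T = A_s f_y = 2.5 × 75 = 187.5 kips.
Try a within the flange: a = T/(0.85 f'_c b_f) = 187.5/(0.85 × 6 × 37) = 0.994 in.
Since a = 0.994 ≤ h_f = 4.9 in, the stress block lies entirely in the flange; analyse as a rectangular beam of width b_f.
M_n = T(d − a/2) = 187.5 × (29.3 − 0.497) = 5400.6 kip·in.
M_n = 5400.6/12 = 450.05 kip·ft.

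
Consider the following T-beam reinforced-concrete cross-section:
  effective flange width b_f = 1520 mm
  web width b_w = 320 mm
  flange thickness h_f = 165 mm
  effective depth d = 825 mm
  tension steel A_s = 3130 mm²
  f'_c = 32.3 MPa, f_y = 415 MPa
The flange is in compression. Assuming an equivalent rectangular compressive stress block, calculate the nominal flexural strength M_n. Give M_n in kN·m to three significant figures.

M_n ≈ 1050 kN·m

Tension: T = A_s f_y = 3130 × 415 = 1298950 N.
Try a within the flange: a = T/(0.85 f'_c b_f) = 1298950/(0.85 × 32.3 × 1520) = 31.13 mm.
Since a = 31.13 ≤ h_f = 165 mm, the stress block lies entirely in the flange; analyse as a rectangular beam of width b_f.
M_n = T(d − a/2) = 1298950 × (825 − 15.565) = 1051.42 × 10⁶ N·mm.
M_n = 1051.42 kN·m.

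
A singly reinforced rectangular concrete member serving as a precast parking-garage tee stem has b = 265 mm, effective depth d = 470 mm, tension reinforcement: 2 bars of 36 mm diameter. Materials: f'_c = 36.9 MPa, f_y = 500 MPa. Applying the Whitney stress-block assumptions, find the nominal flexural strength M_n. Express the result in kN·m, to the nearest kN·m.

A_s = 2 × 1018 = 2036 mm².
T = A_s f_y = 2036 × 500 = 1018000 N = 1018 kN.
From C = T: a = T/(0.85 f'_c b) = 1018000/(0.85 × 36.9 × 265) = 122.48 mm.
M_n = T(d − a/2) = 1018 kN × (470 − 61.24) mm = 416.12 kN·m.

M_n ≈ 416 kN·m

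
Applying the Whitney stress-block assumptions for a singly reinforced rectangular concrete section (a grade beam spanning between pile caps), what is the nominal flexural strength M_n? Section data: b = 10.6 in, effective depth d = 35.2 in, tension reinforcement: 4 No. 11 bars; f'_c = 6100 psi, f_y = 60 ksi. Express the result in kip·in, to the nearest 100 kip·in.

M_n ≈ 11900 kip·in

A_s = 4 × 1.56 = 6.24 in².
T = A_s f_y = 6.24 × 60 = 374.4 kips.
a = T/(0.85 f'_c b) = 374.4/(0.85 × 6.1 × 10.6) = 6.812 in.
M_n = T(d − a/2) = 374.4 × (35.2 − 3.406) = 11903.7 kip·in.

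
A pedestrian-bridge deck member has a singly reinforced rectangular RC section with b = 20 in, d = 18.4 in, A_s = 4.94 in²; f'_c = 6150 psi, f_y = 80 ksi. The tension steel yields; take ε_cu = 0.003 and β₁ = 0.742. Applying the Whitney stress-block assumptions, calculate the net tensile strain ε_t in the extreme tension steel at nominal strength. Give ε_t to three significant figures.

ε_t ≈ 0.00784

a = A_s f_y/(0.85 f'_c b) = 3.780 in.
β₁ = 0.742, so c = a/β₁ = 3.780/0.742 = 5.094 in.
From the linear strain diagram with ε_cu = 0.003: ε_t = 0.003 (d − c)/c = 0.003 × (18.4 − 5.094)/5.094 = 0.00784.
Since ε_t ≥ 0.005, the section is tension-controlled.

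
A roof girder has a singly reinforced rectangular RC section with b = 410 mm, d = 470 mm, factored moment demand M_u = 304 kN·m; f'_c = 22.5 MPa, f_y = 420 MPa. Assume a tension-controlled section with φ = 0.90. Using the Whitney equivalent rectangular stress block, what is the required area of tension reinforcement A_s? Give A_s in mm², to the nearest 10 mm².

A_s ≈ 1920 mm²

M_n = M_u/φ = 304/0.90 = 337.778 kN·m.
With M_n = 0.85 f'_c a b (d − a/2), solve the quadratic for a:
a = d − √(d² − 2M_n/(0.85 f'_c b)) = 470 − √(470² − 2 × 337.778×10⁶/(0.85 × 22.5 × 410)) = 102.92 mm.
A_s = 0.85 f'_c a b / f_y = 0.85 × 22.5 × 102.92 × 410 / 420 = 1921.5 mm².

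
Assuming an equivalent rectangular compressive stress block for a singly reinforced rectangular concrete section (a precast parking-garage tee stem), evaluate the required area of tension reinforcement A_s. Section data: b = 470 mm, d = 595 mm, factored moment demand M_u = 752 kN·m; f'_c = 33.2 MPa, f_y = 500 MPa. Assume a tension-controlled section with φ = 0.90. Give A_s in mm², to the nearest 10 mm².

A_s ≈ 3120 mm²

M_n = M_u/φ = 752/0.90 = 835.556 kN·m.
With M_n = 0.85 f'_c a b (d − a/2), solve the quadratic for a:
a = d − √(d² − 2M_n/(0.85 f'_c b)) = 595 − √(595² − 2 × 835.556×10⁶/(0.85 × 33.2 × 470)) = 117.47 mm.
A_s = 0.85 f'_c a b / f_y = 0.85 × 33.2 × 117.47 × 470 / 500 = 3116.1 mm².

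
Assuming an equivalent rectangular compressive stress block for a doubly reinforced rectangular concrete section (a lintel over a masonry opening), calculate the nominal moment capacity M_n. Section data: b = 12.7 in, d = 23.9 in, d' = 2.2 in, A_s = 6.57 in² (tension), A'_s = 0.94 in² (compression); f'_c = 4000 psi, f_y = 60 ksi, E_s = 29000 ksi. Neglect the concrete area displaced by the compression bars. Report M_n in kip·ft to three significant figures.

M_n ≈ 665 kip·ft

Assume both steels yield.
a = (A_s − A'_s) f_y/(0.85 f'_c b) = (6.57 − 0.94) × 60/(0.85 × 4 × 12.7) = 7.823 in.
c = a/β₁ = 7.823/0.85 = 9.204 in; ε'_s = 0.003(c − d')/c = 0.0023 ≥ ε_y = 0.0021, so the compression steel yields.
M_n = (A_s − A'_s) f_y (d − a/2) + A'_s f_y (d − d') = 337.8 × (23.9 − 3.9115) + 56.4 × (23.9 − 2.2) = 6752.1 + 1223.9 = 7976.0 kip·in = 7976.0/12 = 664.67 kip·ft.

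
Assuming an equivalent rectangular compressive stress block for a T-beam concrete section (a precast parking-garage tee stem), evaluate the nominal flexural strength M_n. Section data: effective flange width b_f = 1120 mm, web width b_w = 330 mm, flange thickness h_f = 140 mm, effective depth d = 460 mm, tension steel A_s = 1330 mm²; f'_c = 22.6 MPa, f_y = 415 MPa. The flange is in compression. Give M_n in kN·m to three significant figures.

Tension: T = A_s f_y = 1330 × 415 = 551950 N.
Try a within the flange: a = T/(0.85 f'_c b_f) = 551950/(0.85 × 22.6 × 1120) = 25.65 mm.
Since a = 25.65 ≤ h_f = 140 mm, the stress block lies entirely in the flange; analyse as a rectangular beam of width b_f.
M_n = T(d − a/2) = 551950 × (460 − 12.825) = 246.82 × 10⁶ N·mm.
M_n = 246.82 kN·m.

M_n ≈ 247 kN·m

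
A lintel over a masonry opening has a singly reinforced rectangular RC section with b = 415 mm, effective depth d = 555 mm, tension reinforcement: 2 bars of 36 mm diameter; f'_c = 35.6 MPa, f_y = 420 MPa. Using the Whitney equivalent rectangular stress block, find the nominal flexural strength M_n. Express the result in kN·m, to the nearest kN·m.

M_n ≈ 445 kN·m

A_s = 2 × 1018 = 2036 mm².
T = A_s f_y = 2036 × 420 = 855120 N = 855.12 kN.
From C = T: a = T/(0.85 f'_c b) = 855120/(0.85 × 35.6 × 415) = 68.09 mm.
M_n = T(d − a/2) = 855.12 kN × (555 − 34.045) mm = 445.48 kN·m.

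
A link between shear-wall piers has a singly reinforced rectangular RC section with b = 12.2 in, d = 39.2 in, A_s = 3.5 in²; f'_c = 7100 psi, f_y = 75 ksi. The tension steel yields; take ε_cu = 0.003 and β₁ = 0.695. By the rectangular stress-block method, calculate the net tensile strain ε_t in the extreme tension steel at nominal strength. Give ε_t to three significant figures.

a = A_s f_y/(0.85 f'_c b) = 3.565 in.
β₁ = 0.695, so c = a/β₁ = 3.565/0.695 = 5.129 in.
From the linear strain diagram with ε_cu = 0.003: ε_t = 0.003 (d − c)/c = 0.003 × (39.2 − 5.129)/5.129 = 0.0199.
Since ε_t ≥ 0.005, the section is tension-controlled.

ε_t ≈ 0.0199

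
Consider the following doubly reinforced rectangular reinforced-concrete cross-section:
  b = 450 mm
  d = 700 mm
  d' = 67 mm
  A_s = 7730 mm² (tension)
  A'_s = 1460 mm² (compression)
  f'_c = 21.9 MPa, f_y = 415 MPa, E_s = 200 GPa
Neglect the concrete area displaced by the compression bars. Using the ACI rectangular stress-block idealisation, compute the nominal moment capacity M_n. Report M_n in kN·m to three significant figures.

M_n ≈ 1800 kN·m

Assume both tension and compression steel yield.
Net tension couple steel: A_s − A'_s = 6270 mm².
a = (A_s − A'_s) f_y / (0.85 f'_c b) = 2602050/(0.85 × 21.9 × 450) = 310.63 mm.
c = a/β₁ = 310.63/0.85 = 365.45 mm; ε'_s = 0.003(c − d')/c = 0.0024 ≥ f_y/E_s = 0.0021, so compression steel does yield.
M_n = (A_s − A'_s) f_y (d − a/2) + A'_s f_y (d − d') = [2602050 × (700 − 155.315) + 605900 × (700 − 67)] × 10⁻⁶ = 1417.30 + 383.53 = 1800.83 kN·m.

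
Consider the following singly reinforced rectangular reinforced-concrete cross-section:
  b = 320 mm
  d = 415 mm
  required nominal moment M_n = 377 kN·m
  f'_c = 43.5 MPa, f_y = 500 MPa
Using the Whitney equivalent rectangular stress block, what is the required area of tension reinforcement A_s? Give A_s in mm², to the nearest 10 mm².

A_s ≈ 2030 mm²

With M_n = 0.85 f'_c a b (d − a/2), solve the quadratic for a:
a = d − √(d² − 2M_n/(0.85 f'_c b)) = 415 − √(415² − 2 × 377×10⁶/(0.85 × 43.5 × 320)) = 85.61 mm.
A_s = 0.85 f'_c a b / f_y = 0.85 × 43.5 × 85.61 × 320 / 500 = 2025.9 mm².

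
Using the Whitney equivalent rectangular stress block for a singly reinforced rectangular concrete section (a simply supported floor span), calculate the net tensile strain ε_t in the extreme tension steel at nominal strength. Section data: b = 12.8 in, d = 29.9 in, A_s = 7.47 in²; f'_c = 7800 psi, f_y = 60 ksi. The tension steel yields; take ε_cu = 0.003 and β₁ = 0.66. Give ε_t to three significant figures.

a = A_s f_y/(0.85 f'_c b) = 5.281 in.
β₁ = 0.66, so c = a/β₁ = 5.281/0.66 = 8.002 in.
From the linear strain diagram with ε_cu = 0.003: ε_t = 0.003 (d − c)/c = 0.003 × (29.9 − 8.002)/8.002 = 0.00821.
Since ε_t ≥ 0.005, the section is tension-controlled.

ε_t ≈ 0.00821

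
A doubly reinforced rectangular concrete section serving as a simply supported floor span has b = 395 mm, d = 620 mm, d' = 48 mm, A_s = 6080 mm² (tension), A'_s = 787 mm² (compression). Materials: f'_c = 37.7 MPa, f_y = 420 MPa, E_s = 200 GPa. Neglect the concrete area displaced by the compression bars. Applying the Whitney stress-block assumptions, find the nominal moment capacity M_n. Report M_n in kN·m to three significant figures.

Assume both tension and compression steel yield.
Net tension couple steel: A_s − A'_s = 5293 mm².
a = (A_s − A'_s) f_y / (0.85 f'_c b) = 2223060/(0.85 × 37.7 × 395) = 175.63 mm.
c = a/β₁ = 175.63/0.781 = 224.88 mm; ε'_s = 0.003(c − d')/c = 0.0024 ≥ f_y/E_s = 0.0021, so compression steel does yield.
M_n = (A_s − A'_s) f_y (d − a/2) + A'_s f_y (d − d') = [2223060 × (620 − 87.815) + 330540 × (620 − 48)] × 10⁻⁶ = 1183.08 + 189.07 = 1372.15 kN·m.

M_n ≈ 1370 kN·m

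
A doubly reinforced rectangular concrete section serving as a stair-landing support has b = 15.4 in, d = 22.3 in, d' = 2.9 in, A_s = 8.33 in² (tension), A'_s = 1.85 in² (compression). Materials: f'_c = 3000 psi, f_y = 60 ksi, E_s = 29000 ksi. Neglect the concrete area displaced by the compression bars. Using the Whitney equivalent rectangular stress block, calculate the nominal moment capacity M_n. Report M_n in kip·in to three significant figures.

Assume both steels yield.
a = (A_s − A'_s) f_y/(0.85 f'_c b) = (8.33 − 1.85) × 60/(0.85 × 3 × 15.4) = 9.901 in.
c = a/β₁ = 9.901/0.85 = 11.648 in; ε'_s = 0.003(c − d')/c = 0.0023 ≥ ε_y = 0.0021, so the compression steel yields.
M_n = (A_s − A'_s) f_y (d − a/2) + A'_s f_y (d − d') = 388.8 × (22.3 − 4.9505) + 111 × (22.3 − 2.9) = 6745.5 + 2153.4 = 8898.9 kip·in.

M_n ≈ 8900 kip·in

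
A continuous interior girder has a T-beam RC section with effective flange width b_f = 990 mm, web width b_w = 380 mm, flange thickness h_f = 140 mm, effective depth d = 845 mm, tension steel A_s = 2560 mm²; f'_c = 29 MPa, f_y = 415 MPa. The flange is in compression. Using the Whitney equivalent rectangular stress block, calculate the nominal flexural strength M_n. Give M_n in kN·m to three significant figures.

Tension: T = A_s f_y = 2560 × 415 = 1062400 N.
Try a within the flange: a = T/(0.85 f'_c b_f) = 1062400/(0.85 × 29 × 990) = 43.53 mm.
Since a = 43.53 ≤ h_f = 140 mm, the stress block lies entirely in the flange; analyse as a rectangular beam of width b_f.
M_n = T(d − a/2) = 1062400 × (845 − 21.765) = 874.60 × 10⁶ N·mm.
M_n = 874.60 kN·m.

M_n ≈ 875 kN·m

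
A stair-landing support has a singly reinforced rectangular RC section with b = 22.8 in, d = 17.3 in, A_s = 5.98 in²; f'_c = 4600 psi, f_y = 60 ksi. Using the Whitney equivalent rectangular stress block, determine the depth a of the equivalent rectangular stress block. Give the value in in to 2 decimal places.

a ≈ 4.02 in

T = A_s f_y = 5.98 × 60 = 358.8 kips.
a = T/(0.85 f'_c b) = 358.8/(0.85 × 4.6 × 22.8) = 4.02 in.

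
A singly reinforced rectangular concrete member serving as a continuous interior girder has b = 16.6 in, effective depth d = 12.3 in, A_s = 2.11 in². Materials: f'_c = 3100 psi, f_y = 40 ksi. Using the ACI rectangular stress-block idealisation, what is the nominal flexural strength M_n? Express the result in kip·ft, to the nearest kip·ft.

T = A_s f_y = 2.11 × 40 = 84.4 kips.
a = T/(0.85 f'_c b) = 84.4/(0.85 × 3.1 × 16.6) = 1.930 in.
M_n = T(d − a/2) = 84.4 × (12.3 − 0.965) = 956.7 kip·in = 956.7/12 = 79.73 kip·ft.

M_n ≈ 80 kip·ft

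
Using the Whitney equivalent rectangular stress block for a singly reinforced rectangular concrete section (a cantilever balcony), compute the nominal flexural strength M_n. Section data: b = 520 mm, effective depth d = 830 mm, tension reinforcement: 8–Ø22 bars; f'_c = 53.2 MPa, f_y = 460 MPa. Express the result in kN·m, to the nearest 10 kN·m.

A_s = 8 × 380 = 3040 mm².
T = A_s f_y = 3040 × 460 = 1398400 N = 1398.4 kN.
From C = T: a = T/(0.85 f'_c b) = 1398400/(0.85 × 53.2 × 520) = 59.47 mm.
M_n = T(d − a/2) = 1398.4 kN × (830 − 29.735) mm = 1119.09 kN·m.

M_n ≈ 1120 kN·m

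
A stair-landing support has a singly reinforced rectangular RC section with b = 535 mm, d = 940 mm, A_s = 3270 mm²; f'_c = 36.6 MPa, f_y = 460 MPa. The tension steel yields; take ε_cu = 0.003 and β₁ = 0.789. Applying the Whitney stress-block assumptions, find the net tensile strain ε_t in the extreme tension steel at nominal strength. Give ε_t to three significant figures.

a = A_s f_y/(0.85 f'_c b) = 90.38 mm.
β₁ = 0.789, so c = a/β₁ = 90.38/0.789 = 114.55 mm.
From the linear strain diagram with ε_cu = 0.003: ε_t = 0.003 (d − c)/c = 0.003 × (940 − 114.55)/114.55 = 0.0216.
Since ε_t ≥ 0.005, the section is tension-controlled.

ε_t ≈ 0.0216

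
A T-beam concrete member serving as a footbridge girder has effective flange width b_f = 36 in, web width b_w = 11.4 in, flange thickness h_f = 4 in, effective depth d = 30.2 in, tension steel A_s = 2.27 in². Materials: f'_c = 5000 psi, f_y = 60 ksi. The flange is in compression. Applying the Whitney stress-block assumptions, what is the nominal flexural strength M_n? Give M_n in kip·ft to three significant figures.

M_n ≈ 338 kip·ft

Tension: T = A_s f_y = 2.27 × 60 = 136.2 kips.
Try a within the flange: a = T/(0.85 f'_c b_f) = 136.2/(0.85 × 5 × 36) = 0.890 in.
Since a = 0.890 ≤ h_f = 4 in, the stress block lies entirely in the flange; analyse as a rectangular beam of width b_f.
M_n = T(d − a/2) = 136.2 × (30.2 − 0.445) = 4052.6 kip·in.
M_n = 4052.6/12 = 337.72 kip·ft.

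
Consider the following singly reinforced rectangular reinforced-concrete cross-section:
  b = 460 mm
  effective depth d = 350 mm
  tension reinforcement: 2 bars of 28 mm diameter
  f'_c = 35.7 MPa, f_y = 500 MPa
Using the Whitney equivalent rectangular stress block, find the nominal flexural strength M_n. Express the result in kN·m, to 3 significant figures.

A_s = 2 × 616 = 1232 mm².
T = A_s f_y = 1232 × 500 = 616000 N = 616 kN.
From C = T: a = T/(0.85 f'_c b) = 616000/(0.85 × 35.7 × 460) = 44.13 mm.
M_n = T(d − a/2) = 616 kN × (350 − 22.065) mm = 202.01 kN·m.

M_n ≈ 202 kN·m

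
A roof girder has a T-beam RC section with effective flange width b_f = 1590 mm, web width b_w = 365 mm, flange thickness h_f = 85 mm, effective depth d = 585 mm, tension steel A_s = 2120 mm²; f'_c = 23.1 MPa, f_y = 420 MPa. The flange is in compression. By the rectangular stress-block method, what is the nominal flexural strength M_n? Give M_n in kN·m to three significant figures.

Tension: T = A_s f_y = 2120 × 420 = 890400 N.
Try a within the flange: a = T/(0.85 f'_c b_f) = 890400/(0.85 × 23.1 × 1590) = 28.52 mm.
Since a = 28.52 ≤ h_f = 85 mm, the stress block lies entirely in the flange; analyse as a rectangular beam of width b_f.
M_n = T(d − a/2) = 890400 × (585 − 14.26) = 508.19 × 10⁶ N·mm.
M_n = 508.19 kN·m.

M_n ≈ 508 kN·m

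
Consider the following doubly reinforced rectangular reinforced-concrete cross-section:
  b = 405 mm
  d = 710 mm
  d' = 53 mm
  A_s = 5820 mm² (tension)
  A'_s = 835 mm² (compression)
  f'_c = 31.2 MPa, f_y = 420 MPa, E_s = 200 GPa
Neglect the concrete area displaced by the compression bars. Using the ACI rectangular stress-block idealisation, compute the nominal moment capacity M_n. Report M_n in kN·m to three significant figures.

M_n ≈ 1510 kN·m

Assume both tension and compression steel yield.
Net tension couple steel: A_s − A'_s = 4985 mm².
a = (A_s − A'_s) f_y / (0.85 f'_c b) = 2093700/(0.85 × 31.2 × 405) = 194.93 mm.
c = a/β₁ = 194.93/0.827 = 235.71 mm; ε'_s = 0.003(c − d')/c = 0.0023 ≥ f_y/E_s = 0.0021, so compression steel does yield.
M_n = (A_s − A'_s) f_y (d − a/2) + A'_s f_y (d − d') = [2093700 × (710 − 97.465) + 350700 × (710 − 53)] × 10⁻⁶ = 1282.46 + 230.41 = 1512.87 kN·m.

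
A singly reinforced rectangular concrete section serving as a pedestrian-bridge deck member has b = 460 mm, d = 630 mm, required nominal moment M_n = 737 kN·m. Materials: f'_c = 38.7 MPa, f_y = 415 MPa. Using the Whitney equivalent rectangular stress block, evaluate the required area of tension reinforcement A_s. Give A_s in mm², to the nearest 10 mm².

A_s ≈ 3020 mm²

With M_n = 0.85 f'_c a b (d − a/2), solve the quadratic for a:
a = d − √(d² − 2M_n/(0.85 f'_c b)) = 630 − √(630² − 2 × 737×10⁶/(0.85 × 38.7 × 460)) = 82.74 mm.
A_s = 0.85 f'_c a b / f_y = 0.85 × 38.7 × 82.74 × 460 / 415 = 3016.9 mm².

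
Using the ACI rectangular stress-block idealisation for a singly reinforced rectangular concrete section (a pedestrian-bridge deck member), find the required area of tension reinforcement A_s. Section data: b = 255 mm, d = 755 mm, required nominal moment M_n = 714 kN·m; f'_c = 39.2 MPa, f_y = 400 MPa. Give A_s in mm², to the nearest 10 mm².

With M_n = 0.85 f'_c a b (d − a/2), solve the quadratic for a:
a = d − √(d² − 2M_n/(0.85 f'_c b)) = 755 − √(755² − 2 × 714×10⁶/(0.85 × 39.2 × 255)) = 121.00 mm.
A_s = 0.85 f'_c a b / f_y = 0.85 × 39.2 × 121.00 × 255 / 400 = 2570.2 mm².

A_s ≈ 2570 mm²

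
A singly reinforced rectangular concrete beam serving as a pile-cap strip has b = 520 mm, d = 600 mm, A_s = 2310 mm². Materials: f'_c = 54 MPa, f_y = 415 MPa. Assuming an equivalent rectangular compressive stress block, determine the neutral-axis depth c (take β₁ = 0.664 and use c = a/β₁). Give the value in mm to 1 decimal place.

c ≈ 60.5 mm

T = A_s f_y = 2310 × 415 = 958650 N = 958.65 kN.
Setting C = 0.85 f'_c a b equal to T: a = 958650/(0.85 × 54 × 520) = 40.165 mm.
With β₁ = 0.664, c = a/β₁ = 40.165/0.664 = 60.5 mm.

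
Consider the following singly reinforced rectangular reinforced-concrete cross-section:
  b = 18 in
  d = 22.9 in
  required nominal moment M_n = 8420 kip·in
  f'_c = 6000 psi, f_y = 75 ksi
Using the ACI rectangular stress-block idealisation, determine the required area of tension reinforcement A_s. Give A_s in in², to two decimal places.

A_s ≈ 5.43 in²

From M_n = 0.85 f'_c a b (d − a/2):
a = d − √(d² − 2M_n/(0.85 f'_c b)) = 22.9 − √(22.9² − 2 × 8420/(0.85 × 6 × 18)) = 4.435 in.
A_s = 0.85 f'_c a b / f_y = 0.85 × 6 × 4.435 × 18 / 75 = 5.428 in².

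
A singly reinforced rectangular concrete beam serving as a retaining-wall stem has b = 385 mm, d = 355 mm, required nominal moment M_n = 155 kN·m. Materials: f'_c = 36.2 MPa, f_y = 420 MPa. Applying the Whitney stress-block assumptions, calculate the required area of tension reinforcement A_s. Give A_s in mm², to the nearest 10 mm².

With M_n = 0.85 f'_c a b (d − a/2), solve the quadratic for a:
a = d − √(d² − 2M_n/(0.85 f'_c b)) = 355 − √(355² − 2 × 155×10⁶/(0.85 × 36.2 × 385)) = 39.00 mm.
A_s = 0.85 f'_c a b / f_y = 0.85 × 36.2 × 39.00 × 385 / 420 = 1100.0 mm².

A_s ≈ 1100 mm²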